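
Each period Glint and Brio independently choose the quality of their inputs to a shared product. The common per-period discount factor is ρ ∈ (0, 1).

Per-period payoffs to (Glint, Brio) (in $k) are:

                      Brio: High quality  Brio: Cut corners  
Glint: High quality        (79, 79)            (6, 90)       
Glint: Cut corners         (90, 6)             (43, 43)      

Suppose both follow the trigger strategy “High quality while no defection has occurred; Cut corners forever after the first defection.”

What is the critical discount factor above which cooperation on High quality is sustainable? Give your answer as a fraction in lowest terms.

11/47

One-period gain from deviating is 90 − 79 = 11. The loss is 79 − 43 = 36 in every subsequent period, with present value 36·ρ/(1−ρ).
Deviation is unprofitable when 36·ρ/(1−ρ) ≥ 11, i.e. ρ/(1−ρ) ≥ 11/36.
Equivalently ρ ≥ 11/(11+36) = 11/47.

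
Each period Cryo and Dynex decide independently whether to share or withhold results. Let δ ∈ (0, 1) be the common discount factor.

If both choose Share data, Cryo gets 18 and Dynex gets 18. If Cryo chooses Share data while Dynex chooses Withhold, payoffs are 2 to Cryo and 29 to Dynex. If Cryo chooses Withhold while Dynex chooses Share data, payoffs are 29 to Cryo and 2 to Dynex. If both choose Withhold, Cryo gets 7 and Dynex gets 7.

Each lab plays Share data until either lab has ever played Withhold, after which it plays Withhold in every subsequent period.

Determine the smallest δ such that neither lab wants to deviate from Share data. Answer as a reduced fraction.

1/2

Under grim trigger the critical discount factor is (T−C)/(T−P) with T = 29, C = 18, P = 7.
δ* = (29−18)/(29−7) = 11/22 = 1/2.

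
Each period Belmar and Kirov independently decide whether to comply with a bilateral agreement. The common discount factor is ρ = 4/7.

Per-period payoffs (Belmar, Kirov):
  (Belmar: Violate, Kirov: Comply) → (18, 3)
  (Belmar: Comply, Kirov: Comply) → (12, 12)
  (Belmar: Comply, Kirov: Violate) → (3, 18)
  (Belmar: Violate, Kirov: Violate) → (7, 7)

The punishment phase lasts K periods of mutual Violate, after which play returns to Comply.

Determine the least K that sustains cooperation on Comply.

5

No profitable deviation requires (12−7)(ρ+…+ρ^K) ≥ 18−12, i.e. ρ+…+ρ^K ≥ 6/5 ≈ 1.2000.
With ρ = 4/7, the partial sums are K=1: 0.5714, K=2: 0.8980, K=3: 1.0845, K=4: 1.1912, K=5: 1.2521.
K = 5 is the first length at which the sum reaches 1.2000.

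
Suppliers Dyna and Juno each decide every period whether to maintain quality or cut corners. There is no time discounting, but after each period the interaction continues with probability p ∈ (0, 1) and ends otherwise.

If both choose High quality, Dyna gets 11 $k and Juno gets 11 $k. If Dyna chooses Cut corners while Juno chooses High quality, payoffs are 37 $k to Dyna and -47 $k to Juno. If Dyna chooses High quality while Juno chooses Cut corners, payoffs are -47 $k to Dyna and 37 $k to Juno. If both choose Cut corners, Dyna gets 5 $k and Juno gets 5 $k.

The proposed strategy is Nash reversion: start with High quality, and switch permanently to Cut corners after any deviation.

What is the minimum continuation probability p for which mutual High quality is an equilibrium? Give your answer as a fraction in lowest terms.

13/16

With no time discounting, the continuation probability p plays the role of the discount factor.
Grim-trigger IC: 11/(1−p) ≥ 37 + 5p/(1−p) ⇒ p ≥ (37−11)/(37−5) = 13/16.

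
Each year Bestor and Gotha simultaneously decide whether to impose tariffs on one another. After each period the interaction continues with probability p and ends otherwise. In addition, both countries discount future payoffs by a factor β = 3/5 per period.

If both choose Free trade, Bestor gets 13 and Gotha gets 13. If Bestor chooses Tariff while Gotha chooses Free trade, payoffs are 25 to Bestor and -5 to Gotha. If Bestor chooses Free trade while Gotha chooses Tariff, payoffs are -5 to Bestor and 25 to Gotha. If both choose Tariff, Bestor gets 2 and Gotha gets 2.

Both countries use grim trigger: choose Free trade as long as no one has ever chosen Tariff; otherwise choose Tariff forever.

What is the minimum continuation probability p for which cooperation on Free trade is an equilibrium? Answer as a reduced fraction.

With continuation probability p and discount β, the effective per-period discount factor is βp.
Grim-trigger IC: βp ≥ (25−13)/(25−2) = 12/23.
So p ≥ (12/23)/(3/5) = 20/23.

20/23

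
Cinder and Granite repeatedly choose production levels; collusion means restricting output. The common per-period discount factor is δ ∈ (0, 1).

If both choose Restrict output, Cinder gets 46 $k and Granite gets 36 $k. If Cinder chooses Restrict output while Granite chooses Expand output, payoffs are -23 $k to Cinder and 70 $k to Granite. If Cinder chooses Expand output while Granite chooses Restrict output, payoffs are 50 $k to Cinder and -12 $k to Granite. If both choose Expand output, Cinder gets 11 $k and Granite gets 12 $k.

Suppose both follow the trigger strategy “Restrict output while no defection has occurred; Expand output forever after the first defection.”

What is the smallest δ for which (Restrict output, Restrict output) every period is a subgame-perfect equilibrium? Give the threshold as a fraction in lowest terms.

17/29

For Cinder: deviation gain 50−46 = 4, per-period punishment loss 46−11 = 35. IC gives δ ≥ 4/39.
For Granite: gain 34, loss 24 per period, so δ ≥ 34/58 = 17/29.
The tighter constraint is Granite's, so cooperation needs δ ≥ 17/29.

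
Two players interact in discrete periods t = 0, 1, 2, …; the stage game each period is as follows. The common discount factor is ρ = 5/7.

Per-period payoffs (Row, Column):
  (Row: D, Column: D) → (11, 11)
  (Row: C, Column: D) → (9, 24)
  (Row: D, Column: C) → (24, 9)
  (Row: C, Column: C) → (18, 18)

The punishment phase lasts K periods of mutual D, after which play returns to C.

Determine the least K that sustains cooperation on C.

No profitable deviation requires (18−11)(ρ+…+ρ^K) ≥ 24−18, i.e. ρ+…+ρ^K ≥ 6/7 ≈ 0.8571.
With ρ = 5/7, the partial sums are K=1: 0.7143, K=2: 1.2245.
K = 2 is the first length at which the sum reaches 0.8571.

2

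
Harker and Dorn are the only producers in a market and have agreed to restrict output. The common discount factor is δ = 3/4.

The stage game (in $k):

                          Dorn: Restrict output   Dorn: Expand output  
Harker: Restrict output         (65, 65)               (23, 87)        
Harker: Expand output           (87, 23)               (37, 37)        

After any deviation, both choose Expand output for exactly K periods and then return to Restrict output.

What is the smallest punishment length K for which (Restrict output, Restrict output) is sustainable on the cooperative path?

No profitable deviation requires (65−37)(δ+…+δ^K) ≥ 87−65, i.e. δ+…+δ^K ≥ 11/14 ≈ 0.7857.
With δ = 3/4, the partial sums are K=1: 0.7500, K=2: 1.3125.
K = 2 is the first length at which the sum reaches 0.7857.

2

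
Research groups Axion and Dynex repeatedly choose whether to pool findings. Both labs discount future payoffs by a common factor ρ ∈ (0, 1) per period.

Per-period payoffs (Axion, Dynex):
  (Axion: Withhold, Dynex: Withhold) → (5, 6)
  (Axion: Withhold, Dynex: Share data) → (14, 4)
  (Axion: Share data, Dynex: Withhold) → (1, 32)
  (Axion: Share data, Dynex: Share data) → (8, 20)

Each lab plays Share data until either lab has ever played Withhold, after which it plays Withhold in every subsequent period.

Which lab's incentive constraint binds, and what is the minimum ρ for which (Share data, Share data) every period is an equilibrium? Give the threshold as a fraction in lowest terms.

Axion; ρ ≥ 2/3

Axion: cooperation gives 8 each period; deviation gives 14 once then 5 forever.
  8/(1−ρ) ≥ 14 + 5ρ/(1−ρ) ⇒ ρ ≥ 6/9 = 2/3.
Dynex: cooperation gives 20 each period; deviation gives 32 once then 6 forever.
  ρ ≥ 12/26 = 6/13.
Both must hold, so the binding constraint is Axion's: ρ ≥ 2/3.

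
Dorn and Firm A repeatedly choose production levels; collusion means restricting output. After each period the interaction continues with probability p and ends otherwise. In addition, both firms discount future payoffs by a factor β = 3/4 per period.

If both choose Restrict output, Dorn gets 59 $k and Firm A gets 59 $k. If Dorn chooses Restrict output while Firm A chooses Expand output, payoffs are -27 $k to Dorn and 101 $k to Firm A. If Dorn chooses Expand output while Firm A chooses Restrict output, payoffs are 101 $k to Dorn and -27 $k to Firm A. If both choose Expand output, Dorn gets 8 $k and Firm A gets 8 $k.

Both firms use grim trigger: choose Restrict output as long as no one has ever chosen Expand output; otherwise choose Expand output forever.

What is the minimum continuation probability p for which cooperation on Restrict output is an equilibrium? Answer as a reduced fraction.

With continuation probability p and discount β, the effective per-period discount factor is βp.
Grim-trigger IC: βp ≥ (101−59)/(101−8) = 14/31.
So p ≥ (14/31)/(3/4) = 56/93.

56/93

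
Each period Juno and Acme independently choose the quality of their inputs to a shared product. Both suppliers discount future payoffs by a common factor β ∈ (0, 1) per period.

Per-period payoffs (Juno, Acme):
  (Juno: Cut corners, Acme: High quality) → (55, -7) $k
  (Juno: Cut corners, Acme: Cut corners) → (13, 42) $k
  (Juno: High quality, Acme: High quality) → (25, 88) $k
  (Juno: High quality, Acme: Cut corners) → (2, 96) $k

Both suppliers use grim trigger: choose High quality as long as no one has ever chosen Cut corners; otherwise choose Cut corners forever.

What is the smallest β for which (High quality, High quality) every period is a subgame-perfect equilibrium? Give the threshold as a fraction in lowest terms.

Juno's threshold: (55−25)/(55−13) = 5/7.
Acme's threshold: (96−88)/(96−42) = 4/27.
5/7 > 4/27, so Juno binds and β* = 5/7.

5/7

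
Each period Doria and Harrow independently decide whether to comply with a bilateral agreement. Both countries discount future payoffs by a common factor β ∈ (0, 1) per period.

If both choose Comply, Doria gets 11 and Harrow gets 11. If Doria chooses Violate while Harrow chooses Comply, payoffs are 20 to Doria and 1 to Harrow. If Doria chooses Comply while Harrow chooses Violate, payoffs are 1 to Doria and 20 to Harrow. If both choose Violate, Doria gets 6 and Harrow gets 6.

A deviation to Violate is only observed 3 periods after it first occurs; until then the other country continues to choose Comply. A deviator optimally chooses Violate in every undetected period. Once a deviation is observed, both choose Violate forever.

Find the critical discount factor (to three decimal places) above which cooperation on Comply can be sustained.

0.863

The best deviation is to choose Violate for all 3 undetected periods, earning 20 each, then 6 forever once detected.
Deviation value: 20(1−β^3)/(1−β) + 6β^3/(1−β); cooperation value: 11/(1−β).
IC: 11 ≥ 20(1−β^3) + 6β^3 = 20 − 14β^3.
So β^3 ≥ 9/14, giving β ≥ (9/14)^(1/3) ≈ 0.863.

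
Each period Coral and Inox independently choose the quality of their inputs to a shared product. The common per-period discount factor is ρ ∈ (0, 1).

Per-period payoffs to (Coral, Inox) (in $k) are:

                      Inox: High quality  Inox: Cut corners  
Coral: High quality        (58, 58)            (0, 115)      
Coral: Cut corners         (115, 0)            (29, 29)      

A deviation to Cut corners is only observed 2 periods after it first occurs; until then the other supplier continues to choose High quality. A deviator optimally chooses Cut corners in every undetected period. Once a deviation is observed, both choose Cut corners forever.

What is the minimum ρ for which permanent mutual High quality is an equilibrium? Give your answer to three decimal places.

0.814

Deviating for the 2 undetected periods gains 115−58 = 57 per period over cooperation, then loses 58−29 = 29 per period forever once punishment starts.
Gain: 57(1 + ρ + … + ρ^1); loss: 29·ρ^2/(1−ρ).
No profitable deviation ⇔ 57(1−ρ^2) ≤ 29·ρ^2, i.e. ρ^2 ≥ 57/(57+29) = 57/86.
Hence ρ ≥ (57/86)^(1/2) ≈ 0.814.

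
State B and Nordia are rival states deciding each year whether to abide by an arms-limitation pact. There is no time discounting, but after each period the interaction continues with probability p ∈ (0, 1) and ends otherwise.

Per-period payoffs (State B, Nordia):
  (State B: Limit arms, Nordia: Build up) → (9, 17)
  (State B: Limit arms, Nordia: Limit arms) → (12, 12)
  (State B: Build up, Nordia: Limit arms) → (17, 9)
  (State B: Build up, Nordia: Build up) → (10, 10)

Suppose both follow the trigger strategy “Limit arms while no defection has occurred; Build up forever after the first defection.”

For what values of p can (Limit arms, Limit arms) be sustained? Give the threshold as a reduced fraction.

With no time discounting, the continuation probability p plays the role of the discount factor.
Grim-trigger IC: 12/(1−p) ≥ 17 + 10p/(1−p) ⇒ p ≥ (17−12)/(17−10) = 5/7.

5/7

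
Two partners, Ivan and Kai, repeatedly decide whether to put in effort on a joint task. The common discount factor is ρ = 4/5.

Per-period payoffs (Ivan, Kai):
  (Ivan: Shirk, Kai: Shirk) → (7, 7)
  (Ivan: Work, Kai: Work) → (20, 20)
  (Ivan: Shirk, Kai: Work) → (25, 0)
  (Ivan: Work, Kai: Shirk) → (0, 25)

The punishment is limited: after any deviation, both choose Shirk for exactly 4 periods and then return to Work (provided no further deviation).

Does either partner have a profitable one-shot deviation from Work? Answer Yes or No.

Comparing payoff streams over the 5 periods until play realigns: cooperate → 20(1+ρ+…+ρ^4); deviate → 25 + 7(ρ+…+ρ^4).
Cooperation is sustained iff (20−7)(ρ+…+ρ^4) ≥ 25−20.
ρ+…+ρ^4 = 4/5·(1−(4/5)^4)/(1−4/5) = 2.3616, and (25−20)/(20−7) = 0.3846.
2.3616 ≥ 0.3846, so cooperation is sustainable.

No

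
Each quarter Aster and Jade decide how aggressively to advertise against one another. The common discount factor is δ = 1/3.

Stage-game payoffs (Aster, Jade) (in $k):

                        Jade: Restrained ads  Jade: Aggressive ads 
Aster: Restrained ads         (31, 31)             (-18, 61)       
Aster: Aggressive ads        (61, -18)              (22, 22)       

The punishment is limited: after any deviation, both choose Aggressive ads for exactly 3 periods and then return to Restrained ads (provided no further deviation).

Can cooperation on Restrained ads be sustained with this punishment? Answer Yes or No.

No

A one-shot deviation gives 61 now, then 22 for 3 periods, then back to 31.
Gain from deviating: (61−31) today; loss: (31−22) in each of the next 3 periods.
No-deviation condition: (31−22)(δ+…+δ^3) ≥ 61−31, i.e. δ+…+δ^3 ≥ 10/3.
At δ = 1/3: δ+…+δ^3 = 0.4815 < 3.3333.
So cooperation is not sustainable.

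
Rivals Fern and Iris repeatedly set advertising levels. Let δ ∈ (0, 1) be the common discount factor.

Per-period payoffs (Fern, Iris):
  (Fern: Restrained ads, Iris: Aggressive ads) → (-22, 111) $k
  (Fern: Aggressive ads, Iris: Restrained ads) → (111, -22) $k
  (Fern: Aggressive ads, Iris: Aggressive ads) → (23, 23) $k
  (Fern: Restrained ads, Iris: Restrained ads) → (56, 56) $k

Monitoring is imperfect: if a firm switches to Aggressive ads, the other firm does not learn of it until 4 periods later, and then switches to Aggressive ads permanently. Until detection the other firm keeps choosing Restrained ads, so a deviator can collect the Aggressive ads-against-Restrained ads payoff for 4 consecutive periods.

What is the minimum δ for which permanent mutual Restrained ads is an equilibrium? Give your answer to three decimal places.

0.889

The best deviation is to choose Aggressive ads for all 4 undetected periods, earning 111 each, then 23 forever once detected.
Deviation value: 111(1−δ^4)/(1−δ) + 23δ^4/(1−δ); cooperation value: 56/(1−δ).
IC: 56 ≥ 111(1−δ^4) + 23δ^4 = 111 − 88δ^4.
So δ^4 ≥ 55/88 = 5/8, giving δ ≥ (5/8)^(1/4) ≈ 0.889.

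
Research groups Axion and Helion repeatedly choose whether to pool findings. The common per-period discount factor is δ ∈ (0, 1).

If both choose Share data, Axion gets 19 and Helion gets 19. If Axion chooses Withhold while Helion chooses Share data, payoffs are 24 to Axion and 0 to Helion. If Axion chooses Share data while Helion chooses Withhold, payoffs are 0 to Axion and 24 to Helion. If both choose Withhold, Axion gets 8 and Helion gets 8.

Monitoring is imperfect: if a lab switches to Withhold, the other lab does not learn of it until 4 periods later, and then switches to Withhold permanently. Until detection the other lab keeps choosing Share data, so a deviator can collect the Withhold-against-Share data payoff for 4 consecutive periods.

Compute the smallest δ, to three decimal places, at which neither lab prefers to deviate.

0.748

A deviator earns 24 for 4 periods, then 8 forever; cooperating earns 19 forever. Multiplying the IC by (1−δ):
19 ≥ 24(1−δ^4) + 8δ^4, so 16·δ^4 ≥ 5 and δ^4 ≥ 5/16.
δ ≥ (5/16)^(1/4) ≈ 0.748.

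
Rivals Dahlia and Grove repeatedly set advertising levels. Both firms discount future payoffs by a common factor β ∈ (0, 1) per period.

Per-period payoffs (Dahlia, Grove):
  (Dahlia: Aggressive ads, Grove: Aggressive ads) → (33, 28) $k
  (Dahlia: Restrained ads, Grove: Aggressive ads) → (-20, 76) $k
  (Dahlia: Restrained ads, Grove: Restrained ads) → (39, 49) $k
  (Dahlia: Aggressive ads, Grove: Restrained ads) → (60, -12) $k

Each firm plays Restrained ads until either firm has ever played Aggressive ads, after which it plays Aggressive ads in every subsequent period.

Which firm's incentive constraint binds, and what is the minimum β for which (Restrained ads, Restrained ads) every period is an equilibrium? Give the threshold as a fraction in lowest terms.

For Dahlia: deviation gain 60−39 = 21, per-period punishment loss 39−33 = 6. IC gives β ≥ 21/27 = 7/9.
For Grove: gain 27, loss 21 per period, so β ≥ 27/48 = 9/16.
The tighter constraint is Dahlia's, so cooperation needs β ≥ 7/9.

Dahlia; β ≥ 7/9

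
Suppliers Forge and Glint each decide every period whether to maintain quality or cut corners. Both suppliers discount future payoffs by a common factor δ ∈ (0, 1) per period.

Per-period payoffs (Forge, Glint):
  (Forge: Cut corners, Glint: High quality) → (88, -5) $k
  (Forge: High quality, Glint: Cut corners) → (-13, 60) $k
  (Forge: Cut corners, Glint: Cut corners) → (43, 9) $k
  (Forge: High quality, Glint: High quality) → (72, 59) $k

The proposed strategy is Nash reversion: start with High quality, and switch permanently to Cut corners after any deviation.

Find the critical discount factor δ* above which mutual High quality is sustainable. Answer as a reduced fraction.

Forge's threshold: (88−72)/(88−43) = 16/45.
Glint's threshold: (60−59)/(60−9) = 1/51.
16/45 > 1/51, so Forge binds and δ* = 16/45.

16/45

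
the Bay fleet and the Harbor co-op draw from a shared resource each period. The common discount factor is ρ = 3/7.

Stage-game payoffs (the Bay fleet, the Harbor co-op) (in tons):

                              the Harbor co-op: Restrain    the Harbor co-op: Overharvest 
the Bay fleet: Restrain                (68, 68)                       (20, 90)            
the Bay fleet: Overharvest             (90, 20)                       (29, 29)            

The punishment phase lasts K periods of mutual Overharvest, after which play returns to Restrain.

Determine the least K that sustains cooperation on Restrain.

Need Σ_{k=1}^{K} ρ^k ≥ (90−68)/(68−29) = 0.5641 at ρ = 3/7.
At K = 1 the sum is 0.4286 < 0.5641; at K = 2 it is 0.6122 ≥ 0.5641.
So the minimum punishment length is K = 2.

2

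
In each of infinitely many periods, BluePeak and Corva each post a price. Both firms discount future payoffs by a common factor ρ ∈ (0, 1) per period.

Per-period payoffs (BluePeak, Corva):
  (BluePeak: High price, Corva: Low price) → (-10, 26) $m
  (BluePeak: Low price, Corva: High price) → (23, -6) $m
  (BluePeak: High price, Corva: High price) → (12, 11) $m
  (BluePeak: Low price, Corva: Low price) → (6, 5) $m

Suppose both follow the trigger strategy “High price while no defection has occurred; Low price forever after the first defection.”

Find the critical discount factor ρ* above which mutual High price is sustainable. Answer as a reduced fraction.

BluePeak: cooperation gives 12 each period; deviation gives 23 once then 6 forever.
  12/(1−ρ) ≥ 23 + 6ρ/(1−ρ) ⇒ ρ ≥ 11/17.
Corva: cooperation gives 11 each period; deviation gives 26 once then 5 forever.
  ρ ≥ 15/21 = 5/7.
Both must hold, so the binding constraint is Corva's: ρ ≥ 5/7.

5/7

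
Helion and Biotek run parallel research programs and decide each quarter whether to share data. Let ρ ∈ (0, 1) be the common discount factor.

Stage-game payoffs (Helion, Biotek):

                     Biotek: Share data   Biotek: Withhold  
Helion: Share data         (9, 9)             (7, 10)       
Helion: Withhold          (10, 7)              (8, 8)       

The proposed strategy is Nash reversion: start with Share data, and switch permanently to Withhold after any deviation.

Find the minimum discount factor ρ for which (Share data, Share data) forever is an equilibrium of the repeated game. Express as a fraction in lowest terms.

Under grim trigger the critical discount factor is (T−C)/(T−P) with T = 10, C = 9, P = 8.
ρ* = (10−9)/(10−8) = 1/2.

1/2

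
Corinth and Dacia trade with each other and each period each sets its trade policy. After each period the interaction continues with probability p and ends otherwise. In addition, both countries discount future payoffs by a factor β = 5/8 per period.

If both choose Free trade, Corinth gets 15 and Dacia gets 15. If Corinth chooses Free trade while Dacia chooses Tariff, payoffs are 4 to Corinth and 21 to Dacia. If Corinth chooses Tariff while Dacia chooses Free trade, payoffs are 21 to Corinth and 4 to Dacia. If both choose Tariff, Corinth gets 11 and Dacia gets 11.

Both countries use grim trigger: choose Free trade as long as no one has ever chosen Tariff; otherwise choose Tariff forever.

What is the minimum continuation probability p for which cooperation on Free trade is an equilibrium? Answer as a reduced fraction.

Expected continuation weight on next period's payoff is β·p = 5/8·p, which plays the role of the discount factor.
Cooperation requires 5/8·p ≥ (21−15)/(21−11) = 3/5, hence p ≥ 24/25.

24/25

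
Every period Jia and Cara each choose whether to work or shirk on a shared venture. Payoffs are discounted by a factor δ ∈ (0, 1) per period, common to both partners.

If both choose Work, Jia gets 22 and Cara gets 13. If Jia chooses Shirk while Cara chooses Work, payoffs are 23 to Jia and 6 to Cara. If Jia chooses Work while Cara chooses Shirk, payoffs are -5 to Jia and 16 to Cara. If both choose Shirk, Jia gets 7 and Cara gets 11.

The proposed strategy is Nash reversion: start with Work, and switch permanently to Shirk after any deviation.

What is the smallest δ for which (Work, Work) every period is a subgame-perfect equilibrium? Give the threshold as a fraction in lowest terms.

Jia's threshold: (23−22)/(23−7) = 1/16.
Cara's threshold: (16−13)/(16−11) = 3/5.
1/16 < 3/5, so Cara binds and δ* = 3/5.

3/5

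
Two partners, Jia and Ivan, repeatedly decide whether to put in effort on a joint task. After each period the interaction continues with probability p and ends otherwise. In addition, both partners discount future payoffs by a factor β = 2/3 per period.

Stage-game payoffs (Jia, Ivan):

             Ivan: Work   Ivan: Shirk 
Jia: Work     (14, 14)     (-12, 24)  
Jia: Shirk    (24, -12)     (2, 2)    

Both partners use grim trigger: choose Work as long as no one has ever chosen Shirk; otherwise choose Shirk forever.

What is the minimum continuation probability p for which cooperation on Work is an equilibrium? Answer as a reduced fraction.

15/22

With continuation probability p and discount β, the effective per-period discount factor is βp.
Grim-trigger IC: βp ≥ (24−14)/(24−2) = 5/11.
So p ≥ (5/11)/(2/3) = 15/22.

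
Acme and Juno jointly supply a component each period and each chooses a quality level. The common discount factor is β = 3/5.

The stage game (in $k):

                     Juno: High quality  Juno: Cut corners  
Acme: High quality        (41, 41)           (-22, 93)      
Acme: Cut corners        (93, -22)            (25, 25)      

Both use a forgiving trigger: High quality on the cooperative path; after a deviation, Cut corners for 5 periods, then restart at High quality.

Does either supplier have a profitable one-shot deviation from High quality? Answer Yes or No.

Yes

Comparing payoff streams over the 6 periods until play realigns: cooperate → 41(1+β+…+β^5); deviate → 93 + 25(β+…+β^5).
Cooperation is sustained iff (41−25)(β+…+β^5) ≥ 93−41.
β+…+β^5 = 3/5·(1−(3/5)^5)/(1−3/5) = 1.3834, and (93−41)/(41−25) = 3.2500.
1.3834 < 3.2500, so cooperation is not sustainable.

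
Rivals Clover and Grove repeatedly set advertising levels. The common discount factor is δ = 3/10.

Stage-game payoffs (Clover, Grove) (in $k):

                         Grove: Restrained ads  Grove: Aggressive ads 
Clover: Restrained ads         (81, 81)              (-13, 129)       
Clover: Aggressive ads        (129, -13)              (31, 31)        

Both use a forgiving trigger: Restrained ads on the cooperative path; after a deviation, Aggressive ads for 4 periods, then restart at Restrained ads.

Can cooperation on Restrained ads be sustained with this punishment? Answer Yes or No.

No

A one-shot deviation gives 129 now, then 31 for 4 periods, then back to 81.
Gain from deviating: (129−81) today; loss: (81−31) in each of the next 4 periods.
No-deviation condition: (81−31)(δ+…+δ^4) ≥ 129−81, i.e. δ+…+δ^4 ≥ 24/25.
At δ = 3/10: δ+…+δ^4 = 0.4251 < 0.9600.
So cooperation is not sustainable.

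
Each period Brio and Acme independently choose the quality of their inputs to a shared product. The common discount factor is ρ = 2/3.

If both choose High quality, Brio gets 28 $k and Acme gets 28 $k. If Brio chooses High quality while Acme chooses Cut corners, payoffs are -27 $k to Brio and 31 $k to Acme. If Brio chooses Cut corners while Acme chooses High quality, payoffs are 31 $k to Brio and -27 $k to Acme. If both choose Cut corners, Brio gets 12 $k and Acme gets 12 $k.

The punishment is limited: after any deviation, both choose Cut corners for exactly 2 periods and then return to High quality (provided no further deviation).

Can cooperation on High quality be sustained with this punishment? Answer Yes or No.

Comparing payoff streams over the 3 periods until play realigns: cooperate → 28(1+ρ+…+ρ^2); deviate → 31 + 12(ρ+…+ρ^2).
Cooperation is sustained iff (28−12)(ρ+…+ρ^2) ≥ 31−28.
ρ+…+ρ^2 = 2/3·(1−(2/3)^2)/(1−2/3) = 1.1111, and (31−28)/(28−12) = 0.1875.
1.1111 ≥ 0.1875, so cooperation is sustainable.

Yes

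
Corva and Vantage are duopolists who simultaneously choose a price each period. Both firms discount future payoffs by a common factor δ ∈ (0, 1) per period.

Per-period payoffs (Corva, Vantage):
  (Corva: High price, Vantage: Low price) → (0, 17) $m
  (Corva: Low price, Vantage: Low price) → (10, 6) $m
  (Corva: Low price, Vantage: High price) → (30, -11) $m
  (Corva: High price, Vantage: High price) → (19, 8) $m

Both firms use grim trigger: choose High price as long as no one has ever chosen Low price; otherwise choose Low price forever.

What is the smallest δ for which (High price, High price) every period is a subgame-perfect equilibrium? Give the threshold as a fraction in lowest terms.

For Corva: deviation gain 30−19 = 11, per-period punishment loss 19−10 = 9. IC gives δ ≥ 11/20.
For Vantage: gain 9, loss 2 per period, so δ ≥ 9/11.
The tighter constraint is Vantage's, so cooperation needs δ ≥ 9/11.

9/11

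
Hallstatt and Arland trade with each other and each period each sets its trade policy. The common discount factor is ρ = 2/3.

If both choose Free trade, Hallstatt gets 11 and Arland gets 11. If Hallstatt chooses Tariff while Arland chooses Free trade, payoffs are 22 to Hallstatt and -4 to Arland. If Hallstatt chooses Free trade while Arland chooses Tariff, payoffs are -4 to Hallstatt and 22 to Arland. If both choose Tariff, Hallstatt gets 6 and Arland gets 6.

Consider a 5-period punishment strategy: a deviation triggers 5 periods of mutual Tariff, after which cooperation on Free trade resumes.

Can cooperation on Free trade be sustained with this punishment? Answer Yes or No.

No

IC: ρ+…+ρ^5 ≥ (22−11)/(11−6) = 11/5.
At ρ = 2/3: partial sum = 1.7366 < 2.2000. Cooperation not sustainable.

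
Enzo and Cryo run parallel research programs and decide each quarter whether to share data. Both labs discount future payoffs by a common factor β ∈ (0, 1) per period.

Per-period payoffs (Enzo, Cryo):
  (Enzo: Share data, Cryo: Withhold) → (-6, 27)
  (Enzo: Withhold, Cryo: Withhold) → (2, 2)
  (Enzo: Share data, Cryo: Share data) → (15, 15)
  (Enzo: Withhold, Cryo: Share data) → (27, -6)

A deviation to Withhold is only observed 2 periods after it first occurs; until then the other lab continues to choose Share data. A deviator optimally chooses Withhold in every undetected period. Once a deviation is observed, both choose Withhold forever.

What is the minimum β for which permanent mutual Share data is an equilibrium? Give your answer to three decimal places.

The best deviation is to choose Withhold for all 2 undetected periods, earning 27 each, then 2 forever once detected.
Deviation value: 27(1−β^2)/(1−β) + 2β^2/(1−β); cooperation value: 15/(1−β).
IC: 15 ≥ 27(1−β^2) + 2β^2 = 27 − 25β^2.
So β^2 ≥ 12/25, giving β ≥ (12/25)^(1/2) ≈ 0.693.

0.693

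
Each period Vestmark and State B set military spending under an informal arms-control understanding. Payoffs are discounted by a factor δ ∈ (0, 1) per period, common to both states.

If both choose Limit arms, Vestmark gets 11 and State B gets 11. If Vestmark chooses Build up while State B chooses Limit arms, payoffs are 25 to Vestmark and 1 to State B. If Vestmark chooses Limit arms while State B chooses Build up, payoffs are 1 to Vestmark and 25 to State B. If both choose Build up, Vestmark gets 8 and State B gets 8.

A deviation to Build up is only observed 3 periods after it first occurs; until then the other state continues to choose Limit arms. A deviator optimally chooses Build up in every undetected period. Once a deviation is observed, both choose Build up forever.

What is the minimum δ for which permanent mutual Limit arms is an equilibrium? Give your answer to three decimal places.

The best deviation is to choose Build up for all 3 undetected periods, earning 25 each, then 8 forever once detected.
Deviation value: 25(1−δ^3)/(1−δ) + 8δ^3/(1−δ); cooperation value: 11/(1−δ).
IC: 11 ≥ 25(1−δ^3) + 8δ^3 = 25 − 17δ^3.
So δ^3 ≥ 14/17, giving δ ≥ (14/17)^(1/3) ≈ 0.937.

0.937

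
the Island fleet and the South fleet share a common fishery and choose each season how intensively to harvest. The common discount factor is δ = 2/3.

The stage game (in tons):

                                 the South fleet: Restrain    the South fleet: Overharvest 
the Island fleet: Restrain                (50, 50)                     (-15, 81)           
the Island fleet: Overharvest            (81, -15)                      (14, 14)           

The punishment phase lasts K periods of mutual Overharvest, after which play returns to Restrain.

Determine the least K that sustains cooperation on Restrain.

2

Need Σ_{k=1}^{K} δ^k ≥ (81−50)/(50−14) = 0.8611 at δ = 2/3.
At K = 1 the sum is 0.6667 < 0.8611; at K = 2 it is 1.1111 ≥ 0.8611.
So the minimum punishment length is K = 2.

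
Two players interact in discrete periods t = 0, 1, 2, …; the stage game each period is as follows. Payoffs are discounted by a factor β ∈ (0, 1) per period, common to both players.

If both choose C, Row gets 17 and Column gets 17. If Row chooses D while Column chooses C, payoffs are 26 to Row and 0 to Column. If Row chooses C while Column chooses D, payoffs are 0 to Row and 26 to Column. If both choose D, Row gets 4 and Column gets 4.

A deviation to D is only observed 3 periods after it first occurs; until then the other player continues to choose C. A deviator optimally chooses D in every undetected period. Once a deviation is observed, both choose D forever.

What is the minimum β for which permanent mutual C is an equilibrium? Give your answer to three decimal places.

A deviator earns 26 for 3 periods, then 4 forever; cooperating earns 17 forever. Multiplying the IC by (1−β):
17 ≥ 26(1−β^3) + 4β^3, so 22·β^3 ≥ 9 and β^3 ≥ 9/22.
β ≥ (9/22)^(1/3) ≈ 0.742.

0.742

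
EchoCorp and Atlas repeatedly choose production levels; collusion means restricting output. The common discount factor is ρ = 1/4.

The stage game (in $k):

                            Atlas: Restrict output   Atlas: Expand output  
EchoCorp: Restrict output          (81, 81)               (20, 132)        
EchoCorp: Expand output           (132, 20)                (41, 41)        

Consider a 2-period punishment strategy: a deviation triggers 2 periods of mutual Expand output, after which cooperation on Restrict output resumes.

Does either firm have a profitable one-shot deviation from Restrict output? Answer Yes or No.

Yes

A one-shot deviation gives 132 now, then 41 for 2 periods, then back to 81.
Gain from deviating: (132−81) today; loss: (81−41) in each of the next 2 periods.
No-deviation condition: (81−41)(ρ+…+ρ^2) ≥ 132−81, i.e. ρ+…+ρ^2 ≥ 51/40.
At ρ = 1/4: ρ+…+ρ^2 = 0.3125 < 1.2750.
So cooperation is not sustainable.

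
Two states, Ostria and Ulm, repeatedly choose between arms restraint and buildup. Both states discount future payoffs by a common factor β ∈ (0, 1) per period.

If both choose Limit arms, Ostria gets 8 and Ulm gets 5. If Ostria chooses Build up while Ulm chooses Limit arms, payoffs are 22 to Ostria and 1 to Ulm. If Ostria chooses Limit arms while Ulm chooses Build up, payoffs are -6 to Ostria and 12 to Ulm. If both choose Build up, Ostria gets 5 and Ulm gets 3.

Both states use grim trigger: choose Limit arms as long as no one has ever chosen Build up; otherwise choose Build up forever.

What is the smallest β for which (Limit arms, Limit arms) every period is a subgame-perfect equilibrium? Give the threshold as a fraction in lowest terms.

For Ostria: deviation gain 22−8 = 14, per-period punishment loss 8−5 = 3. IC gives β ≥ 14/17.
For Ulm: gain 7, loss 2 per period, so β ≥ 7/9.
The tighter constraint is Ostria's, so cooperation needs β ≥ 14/17.

14/17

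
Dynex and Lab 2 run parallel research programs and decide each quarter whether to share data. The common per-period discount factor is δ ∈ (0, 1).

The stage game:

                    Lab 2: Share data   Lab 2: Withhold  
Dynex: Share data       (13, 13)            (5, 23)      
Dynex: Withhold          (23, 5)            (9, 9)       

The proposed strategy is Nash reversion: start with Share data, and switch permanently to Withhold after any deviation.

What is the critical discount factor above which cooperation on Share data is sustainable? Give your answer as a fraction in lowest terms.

13/(1−δ) ≥ 23 + 9δ/(1−δ)
13 ≥ 23 − 14δ
δ ≥ 10/14 = 5/7.

5/7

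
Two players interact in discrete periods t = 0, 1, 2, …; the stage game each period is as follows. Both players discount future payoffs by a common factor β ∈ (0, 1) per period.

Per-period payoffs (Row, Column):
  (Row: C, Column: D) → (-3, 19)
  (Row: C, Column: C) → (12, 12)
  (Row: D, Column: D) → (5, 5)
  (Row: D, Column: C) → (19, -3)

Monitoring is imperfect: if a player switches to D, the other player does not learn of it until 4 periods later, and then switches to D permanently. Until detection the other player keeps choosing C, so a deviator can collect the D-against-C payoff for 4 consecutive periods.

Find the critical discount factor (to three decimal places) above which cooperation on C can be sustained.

Deviating for the 4 undetected periods gains 19−12 = 7 per period over cooperation, then loses 12−5 = 7 per period forever once punishment starts.
Gain: 7(1 + β + … + β^3); loss: 7·β^4/(1−β).
No profitable deviation ⇔ 7(1−β^4) ≤ 7·β^4, i.e. β^4 ≥ 7/(7+7) = 1/2.
Hence β ≥ (1/2)^(1/4) ≈ 0.841.

0.841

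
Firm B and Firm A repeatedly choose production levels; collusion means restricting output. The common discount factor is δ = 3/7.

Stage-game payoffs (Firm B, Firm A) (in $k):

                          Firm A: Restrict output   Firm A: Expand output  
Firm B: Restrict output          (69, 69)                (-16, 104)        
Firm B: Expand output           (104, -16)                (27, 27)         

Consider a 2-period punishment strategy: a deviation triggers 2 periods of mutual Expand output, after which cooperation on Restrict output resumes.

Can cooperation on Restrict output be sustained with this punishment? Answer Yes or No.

No

A one-shot deviation gives 104 now, then 27 for 2 periods, then back to 69.
Gain from deviating: (104−69) today; loss: (69−27) in each of the next 2 periods.
No-deviation condition: (69−27)(δ+…+δ^2) ≥ 104−69, i.e. δ+…+δ^2 ≥ 5/6.
At δ = 3/7: δ+…+δ^2 = 0.6122 < 0.8333.
So cooperation is not sustainable.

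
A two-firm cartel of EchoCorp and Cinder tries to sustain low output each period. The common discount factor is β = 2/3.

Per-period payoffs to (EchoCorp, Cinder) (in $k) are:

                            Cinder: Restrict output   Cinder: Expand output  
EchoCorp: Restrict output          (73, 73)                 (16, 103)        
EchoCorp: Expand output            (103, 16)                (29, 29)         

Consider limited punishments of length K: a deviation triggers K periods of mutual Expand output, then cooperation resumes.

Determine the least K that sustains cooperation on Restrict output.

No profitable deviation requires (73−29)(β+…+β^K) ≥ 103−73, i.e. β+…+β^K ≥ 15/22 ≈ 0.6818.
With β = 2/3, the partial sums are K=1: 0.6667, K=2: 1.1111.
K = 2 is the first length at which the sum reaches 0.6818.

2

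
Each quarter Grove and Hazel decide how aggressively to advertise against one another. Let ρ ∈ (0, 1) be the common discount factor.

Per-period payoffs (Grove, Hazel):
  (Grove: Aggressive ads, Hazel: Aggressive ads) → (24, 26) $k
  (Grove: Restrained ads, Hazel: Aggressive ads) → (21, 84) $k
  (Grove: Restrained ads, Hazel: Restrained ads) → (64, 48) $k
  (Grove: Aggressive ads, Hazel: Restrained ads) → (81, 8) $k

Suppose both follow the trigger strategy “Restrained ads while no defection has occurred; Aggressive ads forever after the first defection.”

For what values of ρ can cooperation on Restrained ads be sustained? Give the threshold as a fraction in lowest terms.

Grove's threshold: (81−64)/(81−24) = 17/57.
Hazel's threshold: (84−48)/(84−26) = 18/29.
17/57 < 18/29, so Hazel binds and ρ* = 18/29.

18/29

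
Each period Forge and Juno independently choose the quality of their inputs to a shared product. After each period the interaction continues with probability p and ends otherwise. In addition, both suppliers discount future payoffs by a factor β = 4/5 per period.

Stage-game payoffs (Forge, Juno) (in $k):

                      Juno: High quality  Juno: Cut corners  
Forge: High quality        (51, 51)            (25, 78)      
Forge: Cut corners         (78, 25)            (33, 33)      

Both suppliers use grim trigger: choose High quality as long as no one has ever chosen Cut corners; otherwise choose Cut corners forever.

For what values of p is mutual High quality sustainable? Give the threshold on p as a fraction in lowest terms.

3/4

Expected continuation weight on next period's payoff is β·p = 4/5·p, which plays the role of the discount factor.
Cooperation requires 4/5·p ≥ (78−51)/(78−33) = 3/5, hence p ≥ 3/4.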